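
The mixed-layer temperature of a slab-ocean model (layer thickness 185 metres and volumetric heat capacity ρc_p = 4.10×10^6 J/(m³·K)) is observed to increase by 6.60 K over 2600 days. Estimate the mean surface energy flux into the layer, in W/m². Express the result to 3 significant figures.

22.3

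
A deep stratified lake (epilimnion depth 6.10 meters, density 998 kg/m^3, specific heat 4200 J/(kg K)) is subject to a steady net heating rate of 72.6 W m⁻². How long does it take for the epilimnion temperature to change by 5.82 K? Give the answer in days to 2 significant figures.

24 days

Areal heat capacity C = ρ c_p D = 998 × 4200 × 6.10 = 2.56×10^7 J/(m²·K).
Time required: Δt = C ΔT / F = 2.56×10^7 × 5.82 / 72.6 = 2.05×10^6 s.
In days: 2.05×10^6 s / (86400 s/day) = 23.7 days.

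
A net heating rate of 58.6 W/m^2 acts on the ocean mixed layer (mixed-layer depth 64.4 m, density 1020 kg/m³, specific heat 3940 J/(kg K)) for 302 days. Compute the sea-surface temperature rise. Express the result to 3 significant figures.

Areal heat capacity C = ρ c_p D = 1020 × 3940 × 64.4 = 2.59×10^8 J m⁻² K⁻¹.
Net heat input Q = F Δt = 58.6 × (302 days × 86400 s/day) = 1.53×10^9 J/m².
ΔT = Q / C = 1.53×10^9 / 2.59×10^8 = 5.91 K.

5.91 K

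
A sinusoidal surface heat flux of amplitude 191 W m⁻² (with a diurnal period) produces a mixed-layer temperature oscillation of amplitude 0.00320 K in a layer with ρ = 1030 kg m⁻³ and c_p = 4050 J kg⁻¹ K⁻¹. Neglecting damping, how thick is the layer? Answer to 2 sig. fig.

200 m

ω = 2π / 86400 s = 7.27×10^-5 s⁻¹.
Required C = F₀ / (A ω) = 191 / (0.00320 × 7.27×10^-5) = 8.21×10^8 J/(m²·K).
D = C / (ρ c_p) = 8.21×10^8 / (1030 × 4050) = 197 m.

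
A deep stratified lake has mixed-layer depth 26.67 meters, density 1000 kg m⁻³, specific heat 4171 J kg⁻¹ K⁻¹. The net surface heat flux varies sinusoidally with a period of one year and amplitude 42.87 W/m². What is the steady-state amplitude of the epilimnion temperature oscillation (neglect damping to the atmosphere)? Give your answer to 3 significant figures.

1.93 K

Areal heat capacity C = ρ c_p D = 1000 × 4171 × 26.67 = 1.11×10^8 J/(m^2 K).
Angular frequency ω = 2π / T = 2π / 3.15×10^7 s = 1.99×10^-7 s⁻¹.
Cω = 1.11×10^8 × 1.99×10^-7 = 22.2 W/(m²·K).
Amplitude A = F₀ / (Cω) = 42.87 / 22.2 = 1.93 K.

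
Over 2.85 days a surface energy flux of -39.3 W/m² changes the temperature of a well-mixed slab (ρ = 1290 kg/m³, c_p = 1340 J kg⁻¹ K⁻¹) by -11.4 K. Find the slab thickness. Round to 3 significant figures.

0.491 m

Heat input Q = F Δt = -39.3 × 2.46×10^5 s = -9.68×10^6 J/m².
Required areal heat capacity C = Q / ΔT = 8.49×10^5 J/(m²·K).
Depth D = C / (ρ c_p) = 8.49×10^5 / (1290 × 1340) = 0.491 m.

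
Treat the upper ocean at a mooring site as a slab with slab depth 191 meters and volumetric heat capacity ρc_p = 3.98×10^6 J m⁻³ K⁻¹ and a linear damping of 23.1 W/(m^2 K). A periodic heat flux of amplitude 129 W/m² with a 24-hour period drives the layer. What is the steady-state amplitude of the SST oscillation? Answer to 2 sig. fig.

0.0023 K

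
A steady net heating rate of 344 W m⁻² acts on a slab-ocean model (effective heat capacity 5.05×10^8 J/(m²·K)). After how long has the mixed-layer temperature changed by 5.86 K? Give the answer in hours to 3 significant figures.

Areal heat capacity C = 5.05×10^8 J/(m²·K) (given).
Time required: Δt = C ΔT / F = 5.05×10^8 × 5.86 / 344 = 8.60×10^6 s.
In hours: 8.60×10^6 s / (3600 s/hour) = 2390 hours.

2390 hours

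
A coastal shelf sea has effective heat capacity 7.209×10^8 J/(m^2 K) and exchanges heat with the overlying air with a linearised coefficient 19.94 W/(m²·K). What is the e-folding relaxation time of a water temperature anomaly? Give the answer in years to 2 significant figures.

Areal heat capacity C = 7.209×10^8 J/(m^2 K) (given).
Relaxation time τ = C / λ = 7.21×10^8 / 19.94 = 3.62×10^7 s.
In years: 3.62×10^7 s / (3.156×10^7 s/year) = 1.15 years.

1.1 years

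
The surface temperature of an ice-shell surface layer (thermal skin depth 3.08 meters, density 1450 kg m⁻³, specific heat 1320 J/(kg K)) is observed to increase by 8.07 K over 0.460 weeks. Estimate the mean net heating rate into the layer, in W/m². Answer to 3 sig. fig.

Areal heat capacity C = ρ c_p D = 1450 × 1320 × 3.08 = 5.90×10^6 J m⁻² K⁻¹.
Required heat per unit area: Q = C ΔT = 5.90×10^6 × 8.07 = 4.76×10^7 J/m².
Flux F = Q / Δt = 4.76×10^7 / 2.78×10^5 s = 171 W/m².

171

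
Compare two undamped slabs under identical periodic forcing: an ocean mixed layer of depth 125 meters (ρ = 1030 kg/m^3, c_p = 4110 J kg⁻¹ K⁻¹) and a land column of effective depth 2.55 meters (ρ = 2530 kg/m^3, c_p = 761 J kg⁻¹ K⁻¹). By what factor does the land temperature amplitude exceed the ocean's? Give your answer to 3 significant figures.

108

C_ocean = 1030 × 4110 × 125 = 5.29×10^8 J/(m²·K).
C_land = 2530 × 761 × 2.55 = 4.91×10^6 J/(m²·K).
Undamped amplitude ∝ 1/C, so A_land/A_ocean = C_ocean/C_land = 108.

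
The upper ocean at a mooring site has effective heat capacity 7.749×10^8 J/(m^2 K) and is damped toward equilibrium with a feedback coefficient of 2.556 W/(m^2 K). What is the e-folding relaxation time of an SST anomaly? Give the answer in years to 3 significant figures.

9.61 years

Areal heat capacity C = 7.749×10^8 J/(m^2 K) (given).
Relaxation time τ = C / λ = 7.75×10^8 / 2.556 = 3.03×10^8 s.
In years: 3.03×10^8 s / (3.156×10^7 s/year) = 9.61 years.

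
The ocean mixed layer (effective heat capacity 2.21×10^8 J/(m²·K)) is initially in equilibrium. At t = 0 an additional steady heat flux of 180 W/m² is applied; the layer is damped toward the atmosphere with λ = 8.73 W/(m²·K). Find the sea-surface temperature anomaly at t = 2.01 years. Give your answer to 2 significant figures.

Areal heat capacity C = 2.21×10^8 J/(m²·K) (given).
τ = C / λ = 2.21×10^8 / 8.73 = 2.53×10^7 s.
Equilibrium anomaly ΔT_eq = F / λ = 180 / 8.73 = 20.6 K.
t = 2.01 years = 6.34×10^7 s, so t/τ = 2.51.
ΔT(t) = ΔT_eq (1 − e^(−t/τ)) = 20.6 × (1 − e^−2.51) = 18.9 K.

19 K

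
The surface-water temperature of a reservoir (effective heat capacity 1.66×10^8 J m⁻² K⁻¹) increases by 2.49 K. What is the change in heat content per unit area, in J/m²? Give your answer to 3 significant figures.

4.13×10^8

Areal heat capacity C = 1.66×10^8 J m⁻² K⁻¹ (given).
ΔQ = C ΔT = 1.66×10^8 × 2.49 = 4.13×10^8 J/m².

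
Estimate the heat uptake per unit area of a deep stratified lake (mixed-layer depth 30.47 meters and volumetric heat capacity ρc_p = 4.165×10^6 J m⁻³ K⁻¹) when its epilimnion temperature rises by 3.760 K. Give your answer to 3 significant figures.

4.77×10^8

Areal heat capacity C = ρc_p × D = 4.165×10^6 × 30.47 = 1.27×10^8 J m⁻² K⁻¹.
ΔQ = C ΔT = 1.27×10^8 × 3.760 = 4.77×10^8 J/m².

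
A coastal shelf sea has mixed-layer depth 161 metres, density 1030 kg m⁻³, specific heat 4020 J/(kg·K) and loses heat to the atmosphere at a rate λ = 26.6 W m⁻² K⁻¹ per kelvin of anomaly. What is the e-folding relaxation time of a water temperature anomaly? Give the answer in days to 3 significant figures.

290 days

Areal heat capacity C = ρ c_p D = 1030 × 4020 × 161 = 6.67×10^8 J/(m^2 K).
Relaxation time τ = C / λ = 6.67×10^8 / 26.6 = 2.51×10^7 s.
In days: 2.51×10^7 s / (86400 s/day) = 290 days.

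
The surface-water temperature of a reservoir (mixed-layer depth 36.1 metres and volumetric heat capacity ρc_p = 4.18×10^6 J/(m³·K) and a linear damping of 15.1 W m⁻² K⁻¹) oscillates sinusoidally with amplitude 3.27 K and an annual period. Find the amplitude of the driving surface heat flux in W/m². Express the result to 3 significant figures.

Areal heat capacity C = ρc_p × D = 4.18×10^6 × 36.1 = 1.51×10^8 J m⁻² K⁻¹.
ω = 2π / 3.15×10^7 s = 1.99×10^-7 s⁻¹.
√((Cω)² + λ²) = √((30.1)² + 15.1²) = 33.6 W/(m²·K).
F₀ = A × √((Cω)²+λ²) = 3.27 × 33.6 = 110 W/m².

110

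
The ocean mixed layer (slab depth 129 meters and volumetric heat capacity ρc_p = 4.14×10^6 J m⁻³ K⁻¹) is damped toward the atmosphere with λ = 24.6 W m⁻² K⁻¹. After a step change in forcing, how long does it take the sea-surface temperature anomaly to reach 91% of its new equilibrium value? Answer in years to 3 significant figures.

1.66 years

Areal heat capacity C = ρc_p × D = 4.14×10^6 × 129 = 5.34×10^8 J/(m^2 K).
τ = C / λ = 5.34×10^8 / 24.6 = 2.17×10^7 s.
Fraction reached: 1 − e^(−t/τ) = 0.91 ⇒ t = −τ ln(1 − 0.91) = τ × 2.41.
t = 5.23×10^7 s = 1.66 years.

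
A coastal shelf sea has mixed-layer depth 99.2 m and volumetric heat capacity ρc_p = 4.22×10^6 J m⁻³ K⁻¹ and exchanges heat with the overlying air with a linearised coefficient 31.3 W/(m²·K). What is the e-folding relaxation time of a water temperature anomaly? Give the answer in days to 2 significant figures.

Areal heat capacity C = ρc_p × D = 4.22×10^6 × 99.2 = 4.19×10^8 J m⁻² K⁻¹.
Relaxation time τ = C / λ = 4.19×10^8 / 31.3 = 1.34×10^7 s.
In days: 1.34×10^7 s / (86400 s/day) = 155 days.

150 days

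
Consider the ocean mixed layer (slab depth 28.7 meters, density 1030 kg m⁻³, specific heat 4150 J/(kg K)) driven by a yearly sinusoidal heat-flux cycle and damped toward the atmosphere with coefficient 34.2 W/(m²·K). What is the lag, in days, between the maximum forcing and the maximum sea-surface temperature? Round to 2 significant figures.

Areal heat capacity C = ρ c_p D = 1030 × 4150 × 28.7 = 1.23×10^8 J m⁻² K⁻¹.
ω = 2π / 3.15×10^7 s = 1.99×10^-7 s⁻¹.
Phase lag φ = arctan(Cω/λ) = arctan(24.4/34.2) = 0.621 rad.
Time lag = φ / ω = 0.621 / 1.99×10^-7 = 3.11×10^6 s = 36.0 days.

36 days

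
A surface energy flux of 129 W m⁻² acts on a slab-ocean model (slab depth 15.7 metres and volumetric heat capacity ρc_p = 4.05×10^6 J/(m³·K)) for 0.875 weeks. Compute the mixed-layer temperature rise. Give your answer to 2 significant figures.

1.1 K

Areal heat capacity C = ρc_p × D = 4.05×10^6 × 15.7 = 6.36×10^7 J/(m²·K).
Net heat input Q = F Δt = 129 × (0.875 weeks × 6.048×10^5 s/week) = 6.83×10^7 J/m².
ΔT = Q / C = 6.83×10^7 / 6.36×10^7 = 1.07 K.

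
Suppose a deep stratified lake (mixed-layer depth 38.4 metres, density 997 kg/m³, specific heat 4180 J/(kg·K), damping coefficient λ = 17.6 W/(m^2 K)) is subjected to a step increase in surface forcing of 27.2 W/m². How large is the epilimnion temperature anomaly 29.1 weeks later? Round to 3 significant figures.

Areal heat capacity C = ρ c_p D = 997 × 4180 × 38.4 = 1.60×10^8 J/(m^2 K).
τ = C / λ = 1.60×10^8 / 17.6 = 9.09×10^6 s.
Equilibrium anomaly ΔT_eq = F / λ = 27.2 / 17.6 = 1.55 K.
t = 29.1 weeks = 1.76×10^7 s, so t/τ = 1.94.
ΔT(t) = ΔT_eq (1 − e^(−t/τ)) = 1.55 × (1 − e^−1.94) = 1.32 K.

1.32 K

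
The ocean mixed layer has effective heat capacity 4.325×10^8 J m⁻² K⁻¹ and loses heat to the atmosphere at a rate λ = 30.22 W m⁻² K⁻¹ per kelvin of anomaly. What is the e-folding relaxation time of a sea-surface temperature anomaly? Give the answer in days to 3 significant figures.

Areal heat capacity C = 4.325×10^8 J m⁻² K⁻¹ (given).
Relaxation time τ = C / λ = 4.32×10^8 / 30.22 = 1.43×10^7 s.
In days: 1.43×10^7 s / (86400 s/day) = 166 days.

166 days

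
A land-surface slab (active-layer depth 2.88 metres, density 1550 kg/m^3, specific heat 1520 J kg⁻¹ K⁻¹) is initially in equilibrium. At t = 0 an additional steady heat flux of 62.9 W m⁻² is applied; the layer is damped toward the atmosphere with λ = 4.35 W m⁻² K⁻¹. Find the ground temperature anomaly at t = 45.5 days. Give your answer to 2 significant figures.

13 K

Areal heat capacity C = ρ c_p D = 1550 × 1520 × 2.88 = 6.79×10^6 J m⁻² K⁻¹.
τ = C / λ = 6.79×10^6 / 4.35 = 1.56×10^6 s.
Equilibrium anomaly ΔT_eq = F / λ = 62.9 / 4.35 = 14.5 K.
t = 45.5 days = 3.93×10^6 s, so t/τ = 2.52.
ΔT(t) = ΔT_eq (1 − e^(−t/τ)) = 14.5 × (1 − e^−2.52) = 13.3 K.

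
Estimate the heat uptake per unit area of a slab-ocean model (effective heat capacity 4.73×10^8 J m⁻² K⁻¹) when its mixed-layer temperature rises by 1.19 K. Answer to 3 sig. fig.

Areal heat capacity C = 4.73×10^8 J m⁻² K⁻¹ (given).
ΔQ = C ΔT = 4.73×10^8 × 1.19 = 5.63×10^8 J/m².

5.63×10^8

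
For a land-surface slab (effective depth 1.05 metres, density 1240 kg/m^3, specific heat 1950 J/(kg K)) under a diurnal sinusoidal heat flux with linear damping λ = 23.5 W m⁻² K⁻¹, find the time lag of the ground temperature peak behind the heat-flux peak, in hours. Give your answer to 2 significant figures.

Areal heat capacity C = ρ c_p D = 1240 × 1950 × 1.05 = 2.54×10^6 J/(m²·K).
ω = 2π / 86400 s = 7.27×10^-5 s⁻¹.
Phase lag φ = arctan(Cω/λ) = arctan(185/23.5) = 1.44 rad.
Time lag = φ / ω = 1.44 / 7.27×10^-5 = 19900 s = 5.52 hours.

5.5 hours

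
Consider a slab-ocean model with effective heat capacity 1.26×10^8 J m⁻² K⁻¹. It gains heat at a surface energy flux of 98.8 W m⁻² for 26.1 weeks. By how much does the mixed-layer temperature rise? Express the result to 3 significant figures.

12.4 K

Areal heat capacity C = 1.26×10^8 J m⁻² K⁻¹ (given).
Net heat input Q = F Δt = 98.8 × (26.1 weeks × 6.048×10^5 s/week) = 1.56×10^9 J/m².
ΔT = Q / C = 1.56×10^9 / 1.26×10^8 = 12.4 K.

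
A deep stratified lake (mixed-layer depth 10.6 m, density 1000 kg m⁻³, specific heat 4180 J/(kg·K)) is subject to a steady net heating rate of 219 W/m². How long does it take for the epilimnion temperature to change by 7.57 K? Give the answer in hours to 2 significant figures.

Areal heat capacity C = ρ c_p D = 1000 × 4180 × 10.6 = 4.43×10^7 J m⁻² K⁻¹.
Time required: Δt = C ΔT / F = 4.43×10^7 × 7.57 / 219 = 1.53×10^6 s.
In hours: 1.53×10^6 s / (3600 s/hour) = 425 hours.

430 hours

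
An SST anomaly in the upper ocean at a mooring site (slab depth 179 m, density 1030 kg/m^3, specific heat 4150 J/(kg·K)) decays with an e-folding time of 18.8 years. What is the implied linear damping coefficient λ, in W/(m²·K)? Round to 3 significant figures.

1.29

Areal heat capacity C = ρ c_p D = 1030 × 4150 × 179 = 7.65×10^8 J/(m^2 K).
τ = 18.8 years = 5.93×10^8 s.
λ = C / τ = 7.65×10^8 / 5.93×10^8 = 1.29 W/(m²·K).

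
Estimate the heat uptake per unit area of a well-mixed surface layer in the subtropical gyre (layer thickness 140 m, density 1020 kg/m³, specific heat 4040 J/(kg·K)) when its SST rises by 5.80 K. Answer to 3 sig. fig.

3.35×10^9

Areal heat capacity C = ρ c_p D = 1020 × 4040 × 140 = 5.77×10^8 J/(m²·K).
ΔQ = C ΔT = 5.77×10^8 × 5.80 = 3.35×10^9 J/m².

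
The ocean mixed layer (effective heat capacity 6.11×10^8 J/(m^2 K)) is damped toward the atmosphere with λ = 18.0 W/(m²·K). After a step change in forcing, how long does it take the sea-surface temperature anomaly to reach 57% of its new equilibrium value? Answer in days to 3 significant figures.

Areal heat capacity C = 6.11×10^8 J/(m^2 K) (given).
τ = C / λ = 6.11×10^8 / 18.0 = 3.39×10^7 s.
Fraction reached: 1 − e^(−t/τ) = 0.57 ⇒ t = −τ ln(1 − 0.57) = τ × 0.844.
t = 2.86×10^7 s = 332 days.

332 days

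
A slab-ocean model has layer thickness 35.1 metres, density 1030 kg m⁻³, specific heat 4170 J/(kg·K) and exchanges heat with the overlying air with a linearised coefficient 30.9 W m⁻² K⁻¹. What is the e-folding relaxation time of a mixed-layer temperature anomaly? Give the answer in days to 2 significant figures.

Areal heat capacity C = ρ c_p D = 1030 × 4170 × 35.1 = 1.51×10^8 J/(m^2 K).
Relaxation time τ = C / λ = 1.51×10^8 / 30.9 = 4.88×10^6 s.
In days: 4.88×10^6 s / (86400 s/day) = 56.5 days.

56 days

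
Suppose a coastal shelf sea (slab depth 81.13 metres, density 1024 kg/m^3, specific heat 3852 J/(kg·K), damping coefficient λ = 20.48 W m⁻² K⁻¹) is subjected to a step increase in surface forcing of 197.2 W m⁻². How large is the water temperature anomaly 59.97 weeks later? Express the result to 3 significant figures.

8.68 K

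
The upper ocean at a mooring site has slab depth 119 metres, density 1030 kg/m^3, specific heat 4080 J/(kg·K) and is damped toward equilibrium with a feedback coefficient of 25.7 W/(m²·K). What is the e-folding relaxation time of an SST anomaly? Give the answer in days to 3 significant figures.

225 days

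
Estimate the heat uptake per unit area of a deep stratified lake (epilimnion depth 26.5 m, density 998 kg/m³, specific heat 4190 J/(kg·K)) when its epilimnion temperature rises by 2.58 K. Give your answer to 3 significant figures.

Areal heat capacity C = ρ c_p D = 998 × 4190 × 26.5 = 1.11×10^8 J m⁻² K⁻¹.
ΔQ = C ΔT = 1.11×10^8 × 2.58 = 2.86×10^8 J/m².

2.86×10^8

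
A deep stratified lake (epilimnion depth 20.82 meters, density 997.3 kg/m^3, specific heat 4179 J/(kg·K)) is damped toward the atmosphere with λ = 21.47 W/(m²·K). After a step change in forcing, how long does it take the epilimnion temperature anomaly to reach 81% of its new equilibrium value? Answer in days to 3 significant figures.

Areal heat capacity C = ρ c_p D = 997.3 × 4179 × 20.82 = 8.68×10^7 J/(m²·K).
τ = C / λ = 8.68×10^7 / 21.47 = 4.04×10^6 s.
Fraction reached: 1 − e^(−t/τ) = 0.81 ⇒ t = −τ ln(1 − 0.81) = τ × 1.66.
t = 6.71×10^6 s = 77.7 days.

77.7 days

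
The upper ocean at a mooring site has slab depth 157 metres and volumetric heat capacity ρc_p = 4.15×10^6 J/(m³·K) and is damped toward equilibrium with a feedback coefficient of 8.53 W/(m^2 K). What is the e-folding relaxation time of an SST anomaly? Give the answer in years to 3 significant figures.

2.42 years

Areal heat capacity C = ρc_p × D = 4.15×10^6 × 157 = 6.52×10^8 J/(m²·K).
Relaxation time τ = C / λ = 6.52×10^8 / 8.53 = 7.64×10^7 s.
In years: 7.64×10^7 s / (3.156×10^7 s/year) = 2.42 years.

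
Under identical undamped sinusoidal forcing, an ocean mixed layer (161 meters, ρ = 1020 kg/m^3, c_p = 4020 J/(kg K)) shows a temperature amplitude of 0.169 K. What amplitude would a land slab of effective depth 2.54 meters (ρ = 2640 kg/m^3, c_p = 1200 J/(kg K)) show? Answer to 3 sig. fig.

C_ocean = 6.60×10^8 J/(m²·K); C_land = 8.05×10^6 J/(m²·K).
A ∝ 1/C ⇒ A_land = A_ocean × C_ocean/C_land = 0.169 × 82.0 = 13.9 K.

13.9 K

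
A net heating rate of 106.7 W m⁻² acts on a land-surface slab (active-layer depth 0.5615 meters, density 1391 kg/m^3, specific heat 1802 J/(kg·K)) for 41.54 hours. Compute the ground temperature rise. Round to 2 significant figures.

11 K

Areal heat capacity C = ρ c_p D = 1391 × 1802 × 0.5615 = 1.41×10^6 J/(m^2 K).
Net heat input Q = F Δt = 106.7 × (41.54 hours × 3600 s/hour) = 1.60×10^7 J/m².
ΔT = Q / C = 1.60×10^7 / 1.41×10^6 = 11.3 K.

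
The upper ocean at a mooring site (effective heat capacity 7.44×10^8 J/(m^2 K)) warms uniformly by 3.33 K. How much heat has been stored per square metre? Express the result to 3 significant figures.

Areal heat capacity C = 7.44×10^8 J/(m^2 K) (given).
ΔQ = C ΔT = 7.44×10^8 × 3.33 = 2.48×10^9 J/m².

2.48×10^9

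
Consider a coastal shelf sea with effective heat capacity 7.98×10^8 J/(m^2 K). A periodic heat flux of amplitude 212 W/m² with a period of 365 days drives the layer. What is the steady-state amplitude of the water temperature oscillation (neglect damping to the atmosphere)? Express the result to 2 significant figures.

Areal heat capacity C = 7.98×10^8 J/(m^2 K) (given).
Angular frequency ω = 2π / T = 2π / 3.15×10^7 s = 1.99×10^-7 s⁻¹.
Cω = 7.98×10^8 × 1.99×10^-7 = 159 W/(m²·K).
Amplitude A = F₀ / (Cω) = 212 / 159 = 1.33 K.

1.3 K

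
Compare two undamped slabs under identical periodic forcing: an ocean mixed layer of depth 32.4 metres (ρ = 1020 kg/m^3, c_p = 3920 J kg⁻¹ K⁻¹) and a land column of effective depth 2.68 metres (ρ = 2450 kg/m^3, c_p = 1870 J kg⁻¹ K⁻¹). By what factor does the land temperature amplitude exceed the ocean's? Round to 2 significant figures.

11

C_ocean = 1020 × 3920 × 32.4 = 1.30×10^8 J/(m²·K).
C_land = 2450 × 1870 × 2.68 = 1.23×10^7 J/(m²·K).
Undamped amplitude ∝ 1/C, so A_land/A_ocean = C_ocean/C_land = 10.6.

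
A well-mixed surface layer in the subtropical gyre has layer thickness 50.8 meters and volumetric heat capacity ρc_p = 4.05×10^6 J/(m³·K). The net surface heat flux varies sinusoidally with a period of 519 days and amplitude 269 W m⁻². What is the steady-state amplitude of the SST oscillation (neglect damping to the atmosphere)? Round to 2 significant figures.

9.3 K

Areal heat capacity C = ρc_p × D = 4.05×10^6 × 50.8 = 2.06×10^8 J m⁻² K⁻¹.
Angular frequency ω = 2π / T = 2π / 4.48×10^7 s = 1.40×10^-7 s⁻¹.
Cω = 2.06×10^8 × 1.40×10^-7 = 28.8 W/(m²·K).
Amplitude A = F₀ / (Cω) = 269 / 28.8 = 9.33 K.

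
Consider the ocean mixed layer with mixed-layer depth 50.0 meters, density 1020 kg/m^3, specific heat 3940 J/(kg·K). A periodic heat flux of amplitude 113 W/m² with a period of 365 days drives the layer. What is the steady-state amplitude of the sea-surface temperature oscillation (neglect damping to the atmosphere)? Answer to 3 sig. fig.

2.82 K

Areal heat capacity C = ρ c_p D = 1020 × 3940 × 50.0 = 2.01×10^8 J/(m²·K).
Angular frequency ω = 2π / T = 2π / 3.15×10^7 s = 1.99×10^-7 s⁻¹.
Cω = 2.01×10^8 × 1.99×10^-7 = 40.0 W/(m²·K).
Amplitude A = F₀ / (Cω) = 113 / 40.0 = 2.82 K.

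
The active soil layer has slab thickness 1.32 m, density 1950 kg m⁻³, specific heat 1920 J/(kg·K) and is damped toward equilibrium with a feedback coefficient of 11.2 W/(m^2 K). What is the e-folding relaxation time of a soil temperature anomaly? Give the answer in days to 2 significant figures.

5.1 days

Areal heat capacity C = ρ c_p D = 1950 × 1920 × 1.32 = 4.94×10^6 J/(m^2 K).
Relaxation time τ = C / λ = 4.94×10^6 / 11.2 = 4.41×10^5 s.
In days: 4.41×10^5 s / (86400 s/day) = 5.11 days.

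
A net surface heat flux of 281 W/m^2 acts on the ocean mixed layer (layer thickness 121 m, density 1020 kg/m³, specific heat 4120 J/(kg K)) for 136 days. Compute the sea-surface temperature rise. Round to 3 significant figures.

Areal heat capacity C = ρ c_p D = 1020 × 4120 × 121 = 5.08×10^8 J m⁻² K⁻¹.
Net heat input Q = F Δt = 281 × (136 days × 86400 s/day) = 3.30×10^9 J/m².
ΔT = Q / C = 3.30×10^9 / 5.08×10^8 = 6.49 K.

6.49 K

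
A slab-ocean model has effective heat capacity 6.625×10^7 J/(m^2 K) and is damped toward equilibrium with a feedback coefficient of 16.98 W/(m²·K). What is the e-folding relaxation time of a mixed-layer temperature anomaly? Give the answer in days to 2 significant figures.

45 days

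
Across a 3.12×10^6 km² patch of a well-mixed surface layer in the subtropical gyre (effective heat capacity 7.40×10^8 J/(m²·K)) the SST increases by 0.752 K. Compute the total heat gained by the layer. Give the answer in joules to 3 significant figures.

Areal heat capacity C = 7.40×10^8 J/(m²·K) (given).
Heat per unit area: q = C ΔT = 7.40×10^8 × 0.752 = 5.56×10^8 J/m².
Total heat: Q = q × A = 5.56×10^8 × (3.12×10^6 × 10⁶ m²) = 1.74×10^21 J.

1.74×10^21 J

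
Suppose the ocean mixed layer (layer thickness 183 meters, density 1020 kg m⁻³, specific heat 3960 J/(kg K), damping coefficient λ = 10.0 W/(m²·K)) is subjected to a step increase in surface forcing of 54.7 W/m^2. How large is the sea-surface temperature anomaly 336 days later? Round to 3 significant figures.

1.78 K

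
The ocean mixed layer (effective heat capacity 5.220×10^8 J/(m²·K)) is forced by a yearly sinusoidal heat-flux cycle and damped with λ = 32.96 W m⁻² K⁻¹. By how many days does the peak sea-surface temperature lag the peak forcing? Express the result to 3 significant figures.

Areal heat capacity C = 5.220×10^8 J/(m²·K) (given).
ω = 2π / 3.15×10^7 s = 1.99×10^-7 s⁻¹.
Phase lag φ = arctan(Cω/λ) = arctan(104/32.96) = 1.26 rad.
Time lag = φ / ω = 1.26 / 1.99×10^-7 = 6.34×10^6 s = 73.4 days.

73.4 days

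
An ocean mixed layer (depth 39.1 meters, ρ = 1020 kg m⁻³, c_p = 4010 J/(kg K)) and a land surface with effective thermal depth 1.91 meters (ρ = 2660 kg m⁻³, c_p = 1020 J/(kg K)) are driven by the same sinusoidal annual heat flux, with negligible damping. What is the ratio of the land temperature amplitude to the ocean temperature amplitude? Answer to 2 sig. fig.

31

C_ocean = 1020 × 4010 × 39.1 = 1.60×10^8 J/(m²·K).
C_land = 2660 × 1020 × 1.91 = 5.18×10^6 J/(m²·K).
Undamped amplitude ∝ 1/C, so A_land/A_ocean = C_ocean/C_land = 30.9.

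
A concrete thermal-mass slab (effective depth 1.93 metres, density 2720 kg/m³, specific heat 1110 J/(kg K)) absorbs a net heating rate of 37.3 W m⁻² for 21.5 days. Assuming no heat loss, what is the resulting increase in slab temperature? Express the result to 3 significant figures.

11.9 K

Areal heat capacity C = ρ c_p D = 2720 × 1110 × 1.93 = 5.83×10^6 J/(m^2 K).
Net heat input Q = F Δt = 37.3 × (21.5 days × 86400 s/day) = 6.93×10^7 J/m².
ΔT = Q / C = 6.93×10^7 / 5.83×10^6 = 11.9 K.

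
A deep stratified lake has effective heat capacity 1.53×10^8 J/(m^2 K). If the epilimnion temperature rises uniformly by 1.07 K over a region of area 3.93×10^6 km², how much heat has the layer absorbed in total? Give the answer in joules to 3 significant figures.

Areal heat capacity C = 1.53×10^8 J/(m^2 K) (given).
Heat per unit area: q = C ΔT = 1.53×10^8 × 1.07 = 1.64×10^8 J/m².
Total heat: Q = q × A = 1.64×10^8 × (3.93×10^6 × 10⁶ m²) = 6.43×10^20 J.

6.43×10^20 J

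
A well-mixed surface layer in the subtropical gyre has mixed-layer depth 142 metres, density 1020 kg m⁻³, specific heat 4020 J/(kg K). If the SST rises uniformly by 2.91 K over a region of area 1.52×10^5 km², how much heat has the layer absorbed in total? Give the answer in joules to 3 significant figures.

Areal heat capacity C = ρ c_p D = 1020 × 4020 × 142 = 5.82×10^8 J/(m^2 K).
Heat per unit area: q = C ΔT = 5.82×10^8 × 2.91 = 1.69×10^9 J/m².
Total heat: Q = q × A = 1.69×10^9 × (1.52×10^5 × 10⁶ m²) = 2.58×10^20 J.

2.58×10^20 J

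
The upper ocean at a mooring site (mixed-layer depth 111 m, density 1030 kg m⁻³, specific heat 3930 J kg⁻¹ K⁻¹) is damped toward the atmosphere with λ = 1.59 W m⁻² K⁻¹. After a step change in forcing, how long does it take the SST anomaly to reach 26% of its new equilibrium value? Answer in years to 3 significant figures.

2.70 years

Areal heat capacity C = ρ c_p D = 1030 × 3930 × 111 = 4.49×10^8 J/(m^2 K).
τ = C / λ = 4.49×10^8 / 1.59 = 2.83×10^8 s.
Fraction reached: 1 − e^(−t/τ) = 0.26 ⇒ t = −τ ln(1 − 0.26) = τ × 0.301.
t = 8.51×10^7 s = 2.70 years.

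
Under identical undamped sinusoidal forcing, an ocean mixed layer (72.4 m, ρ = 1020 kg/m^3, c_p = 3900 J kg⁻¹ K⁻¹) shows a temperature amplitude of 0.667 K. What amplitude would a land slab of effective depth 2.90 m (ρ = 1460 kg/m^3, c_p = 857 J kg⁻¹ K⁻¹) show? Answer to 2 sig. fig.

53 K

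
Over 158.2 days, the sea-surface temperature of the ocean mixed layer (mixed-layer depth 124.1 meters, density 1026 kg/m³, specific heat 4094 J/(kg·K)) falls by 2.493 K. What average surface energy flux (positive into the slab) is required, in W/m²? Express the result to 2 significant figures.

Areal heat capacity C = ρ c_p D = 1026 × 4094 × 124.1 = 5.21×10^8 J/(m²·K).
Required heat per unit area: Q = C ΔT = 5.21×10^8 × -2.493 = -1.30×10^9 J/m².
Flux F = Q / Δt = -1.30×10^9 / 1.37×10^7 s = -95.1 W/m².

-95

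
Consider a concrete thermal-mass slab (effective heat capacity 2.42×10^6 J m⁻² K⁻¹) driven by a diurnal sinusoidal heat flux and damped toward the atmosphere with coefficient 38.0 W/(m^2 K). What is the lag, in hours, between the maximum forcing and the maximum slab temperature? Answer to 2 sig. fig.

5.2 hours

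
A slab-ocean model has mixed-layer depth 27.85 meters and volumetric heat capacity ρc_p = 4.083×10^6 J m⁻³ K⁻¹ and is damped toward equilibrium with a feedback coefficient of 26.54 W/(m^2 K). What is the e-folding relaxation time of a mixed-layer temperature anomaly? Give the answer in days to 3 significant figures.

Areal heat capacity C = ρc_p × D = 4.083×10^6 × 27.85 = 1.14×10^8 J/(m²·K).
Relaxation time τ = C / λ = 1.14×10^8 / 26.54 = 4.28×10^6 s.
In days: 4.28×10^6 s / (86400 s/day) = 49.6 days.

49.6 days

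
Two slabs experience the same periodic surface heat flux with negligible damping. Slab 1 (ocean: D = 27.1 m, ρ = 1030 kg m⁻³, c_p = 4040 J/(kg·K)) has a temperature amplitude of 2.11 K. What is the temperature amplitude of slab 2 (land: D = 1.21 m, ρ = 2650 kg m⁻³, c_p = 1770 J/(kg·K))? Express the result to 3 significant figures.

C_ocean = 1.13×10^8 J/(m²·K); C_land = 5.68×10^6 J/(m²·K).
A ∝ 1/C ⇒ A_land = A_ocean × C_ocean/C_land = 2.11 × 19.9 = 41.9 K.

41.9 K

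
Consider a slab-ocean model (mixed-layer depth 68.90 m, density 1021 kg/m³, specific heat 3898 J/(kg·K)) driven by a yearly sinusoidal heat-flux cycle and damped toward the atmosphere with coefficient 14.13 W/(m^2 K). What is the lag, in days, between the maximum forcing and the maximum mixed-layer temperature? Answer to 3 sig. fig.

76.5 days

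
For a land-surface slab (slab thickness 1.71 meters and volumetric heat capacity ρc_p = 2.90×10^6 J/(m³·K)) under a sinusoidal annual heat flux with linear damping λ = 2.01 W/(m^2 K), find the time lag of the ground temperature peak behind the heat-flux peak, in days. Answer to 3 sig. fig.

26.5 days

Areal heat capacity C = ρc_p × D = 2.90×10^6 × 1.71 = 4.96×10^6 J m⁻² K⁻¹.
ω = 2π / 3.15×10^7 s = 1.99×10^-7 s⁻¹.
Phase lag φ = arctan(Cω/λ) = arctan(0.988/2.01) = 0.457 rad.
Time lag = φ / ω = 0.457 / 1.99×10^-7 = 2.29×10^6 s = 26.5 days.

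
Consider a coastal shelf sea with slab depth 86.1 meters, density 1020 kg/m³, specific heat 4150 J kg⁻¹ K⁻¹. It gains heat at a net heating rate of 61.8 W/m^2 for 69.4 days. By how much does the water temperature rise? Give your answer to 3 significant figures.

1.02 K

Areal heat capacity C = ρ c_p D = 1020 × 4150 × 86.1 = 3.64×10^8 J/(m^2 K).
Net heat input Q = F Δt = 61.8 × (69.4 days × 86400 s/day) = 3.71×10^8 J/m².
ΔT = Q / C = 3.71×10^8 / 3.64×10^8 = 1.02 K.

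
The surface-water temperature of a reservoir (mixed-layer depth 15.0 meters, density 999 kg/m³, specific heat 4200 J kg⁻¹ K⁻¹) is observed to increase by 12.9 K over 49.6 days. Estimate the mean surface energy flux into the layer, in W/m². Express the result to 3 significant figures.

189

Areal heat capacity C = ρ c_p D = 999 × 4200 × 15.0 = 6.29×10^7 J m⁻² K⁻¹.
Required heat per unit area: Q = C ΔT = 6.29×10^7 × 12.9 = 8.12×10^8 J/m².
Flux F = Q / Δt = 8.12×10^8 / 4.29×10^6 s = 189 W/m².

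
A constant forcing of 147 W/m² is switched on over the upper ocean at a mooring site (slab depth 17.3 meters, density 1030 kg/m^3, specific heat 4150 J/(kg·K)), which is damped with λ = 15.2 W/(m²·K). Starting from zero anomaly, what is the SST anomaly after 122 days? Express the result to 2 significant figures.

8.6 K

Areal heat capacity C = ρ c_p D = 1030 × 4150 × 17.3 = 7.39×10^7 J m⁻² K⁻¹.
τ = C / λ = 7.39×10^7 / 15.2 = 4.87×10^6 s.
Equilibrium anomaly ΔT_eq = F / λ = 147 / 15.2 = 9.67 K.
t = 122 days = 1.05×10^7 s, so t/τ = 2.17.
ΔT(t) = ΔT_eq (1 − e^(−t/τ)) = 9.67 × (1 − e^−2.17) = 8.56 K.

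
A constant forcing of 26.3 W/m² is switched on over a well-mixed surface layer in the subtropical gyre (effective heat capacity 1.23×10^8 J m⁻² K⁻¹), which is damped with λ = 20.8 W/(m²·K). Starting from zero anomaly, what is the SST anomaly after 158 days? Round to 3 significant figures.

1.14 K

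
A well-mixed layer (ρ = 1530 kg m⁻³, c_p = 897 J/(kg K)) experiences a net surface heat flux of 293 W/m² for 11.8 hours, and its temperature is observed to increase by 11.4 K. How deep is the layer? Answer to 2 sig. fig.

Heat input Q = F Δt = 293 × 42500 s = 1.24×10^7 J/m².
Required areal heat capacity C = Q / ΔT = 1.09×10^6 J/(m²·K).
Depth D = C / (ρ c_p) = 1.09×10^6 / (1530 × 897) = 0.796 m.

0.80 m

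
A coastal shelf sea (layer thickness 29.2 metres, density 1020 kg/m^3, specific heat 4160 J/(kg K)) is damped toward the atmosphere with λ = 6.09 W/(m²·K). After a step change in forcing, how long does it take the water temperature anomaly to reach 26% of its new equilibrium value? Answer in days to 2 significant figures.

Areal heat capacity C = ρ c_p D = 1020 × 4160 × 29.2 = 1.24×10^8 J/(m²·K).
τ = C / λ = 1.24×10^8 / 6.09 = 2.03×10^7 s.
Fraction reached: 1 − e^(−t/τ) = 0.26 ⇒ t = −τ ln(1 − 0.26) = τ × 0.301.
t = 6.13×10^6 s = 70.9 days.

71 days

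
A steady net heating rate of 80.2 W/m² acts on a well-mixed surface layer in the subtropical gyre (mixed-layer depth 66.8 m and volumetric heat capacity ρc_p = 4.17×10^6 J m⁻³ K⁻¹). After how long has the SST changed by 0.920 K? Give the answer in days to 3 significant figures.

Areal heat capacity C = ρc_p × D = 4.17×10^6 × 66.8 = 2.79×10^8 J/(m²·K).
Time required: Δt = C ΔT / F = 2.79×10^8 × 0.920 / 80.2 = 3.20×10^6 s.
In days: 3.20×10^6 s / (86400 s/day) = 37.0 days.

37.0 days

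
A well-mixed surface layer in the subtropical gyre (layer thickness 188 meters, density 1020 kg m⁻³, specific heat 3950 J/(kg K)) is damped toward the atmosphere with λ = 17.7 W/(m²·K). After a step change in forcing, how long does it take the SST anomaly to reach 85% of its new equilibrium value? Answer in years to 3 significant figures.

Areal heat capacity C = ρ c_p D = 1020 × 3950 × 188 = 7.57×10^8 J/(m^2 K).
τ = C / λ = 7.57×10^8 / 17.7 = 4.28×10^7 s.
Fraction reached: 1 − e^(−t/τ) = 0.85 ⇒ t = −τ ln(1 − 0.85) = τ × 1.90.
t = 8.12×10^7 s = 2.57 years.

2.57 years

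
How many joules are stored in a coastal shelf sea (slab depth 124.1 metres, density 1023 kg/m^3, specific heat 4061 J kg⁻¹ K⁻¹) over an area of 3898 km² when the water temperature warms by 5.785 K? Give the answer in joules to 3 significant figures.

1.16×10^19 J

Areal heat capacity C = ρ c_p D = 1023 × 4061 × 124.1 = 5.16×10^8 J m⁻² K⁻¹.
Heat per unit area: q = C ΔT = 5.16×10^8 × 5.785 = 2.98×10^9 J/m².
Total heat: Q = q × A = 2.98×10^9 × (3898 × 10⁶ m²) = 1.16×10^19 J.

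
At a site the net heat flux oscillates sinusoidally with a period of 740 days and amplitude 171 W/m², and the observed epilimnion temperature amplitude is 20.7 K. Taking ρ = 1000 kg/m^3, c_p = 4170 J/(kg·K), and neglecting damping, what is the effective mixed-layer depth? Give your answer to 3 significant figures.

ω = 2π / 6.39×10^7 s = 9.83×10^-8 s⁻¹.
Required C = F₀ / (A ω) = 171 / (20.7 × 9.83×10^-8) = 8.41×10^7 J/(m²·K).
D = C / (ρ c_p) = 8.41×10^7 / (1000 × 4170) = 20.2 m.

20.2 m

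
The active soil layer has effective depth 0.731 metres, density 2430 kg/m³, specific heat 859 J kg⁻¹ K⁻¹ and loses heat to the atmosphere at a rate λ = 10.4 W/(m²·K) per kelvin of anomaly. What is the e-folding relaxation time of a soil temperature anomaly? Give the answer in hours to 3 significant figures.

Areal heat capacity C = ρ c_p D = 2430 × 859 × 0.731 = 1.53×10^6 J/(m^2 K).
Relaxation time τ = C / λ = 1.53×10^6 / 10.4 = 1.47×10^5 s.
In hours: 1.47×10^5 s / (3600 s/hour) = 40.8 hours.

40.8 hours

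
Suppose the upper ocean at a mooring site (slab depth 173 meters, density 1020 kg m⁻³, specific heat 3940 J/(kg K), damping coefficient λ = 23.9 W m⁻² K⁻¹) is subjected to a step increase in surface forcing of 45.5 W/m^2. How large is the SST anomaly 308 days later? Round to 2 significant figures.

1.1 K

Areal heat capacity C = ρ c_p D = 1020 × 3940 × 173 = 6.95×10^8 J/(m²·K).
τ = C / λ = 6.95×10^8 / 23.9 = 2.91×10^7 s.
Equilibrium anomaly ΔT_eq = F / λ = 45.5 / 23.9 = 1.90 K.
t = 308 days = 2.66×10^7 s, so t/τ = 0.915.
ΔT(t) = ΔT_eq (1 − e^(−t/τ)) = 1.90 × (1 − e^−0.915) = 1.14 K.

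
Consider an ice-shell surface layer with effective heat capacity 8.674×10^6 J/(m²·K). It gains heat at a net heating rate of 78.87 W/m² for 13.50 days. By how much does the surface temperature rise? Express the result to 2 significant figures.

Areal heat capacity C = 8.674×10^6 J/(m²·K) (given).
Net heat input Q = F Δt = 78.87 × (13.50 days × 86400 s/day) = 9.20×10^7 J/m².
ΔT = Q / C = 9.20×10^7 / 8.67×10^6 = 10.6 K.

11 K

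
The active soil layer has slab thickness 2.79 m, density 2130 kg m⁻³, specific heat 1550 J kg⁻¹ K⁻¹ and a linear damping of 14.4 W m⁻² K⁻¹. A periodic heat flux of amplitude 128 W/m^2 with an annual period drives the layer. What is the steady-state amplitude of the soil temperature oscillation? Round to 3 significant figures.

Areal heat capacity C = ρ c_p D = 2130 × 1550 × 2.79 = 9.21×10^6 J/(m²·K).
Angular frequency ω = 2π / T = 2π / 3.15×10^7 s = 1.99×10^-7 s⁻¹.
√((Cω)² + λ²) = √((1.84)² + 14.4²) = 14.5 W/(m²·K).
Amplitude A = F₀ / √((Cω)²+λ²) = 128 / 14.5 = 8.82 K.

8.82 K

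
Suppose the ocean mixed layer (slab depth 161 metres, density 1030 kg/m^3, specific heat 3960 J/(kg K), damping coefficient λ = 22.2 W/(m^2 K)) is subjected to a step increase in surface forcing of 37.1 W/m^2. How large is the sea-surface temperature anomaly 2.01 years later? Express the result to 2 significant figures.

1.5 K

Areal heat capacity C = ρ c_p D = 1030 × 3960 × 161 = 6.57×10^8 J/(m²·K).
τ = C / λ = 6.57×10^8 / 22.2 = 2.96×10^7 s.
Equilibrium anomaly ΔT_eq = F / λ = 37.1 / 22.2 = 1.67 K.
t = 2.01 years = 6.34×10^7 s, so t/τ = 2.14.
ΔT(t) = ΔT_eq (1 − e^(−t/τ)) = 1.67 × (1 − e^−2.14) = 1.48 K.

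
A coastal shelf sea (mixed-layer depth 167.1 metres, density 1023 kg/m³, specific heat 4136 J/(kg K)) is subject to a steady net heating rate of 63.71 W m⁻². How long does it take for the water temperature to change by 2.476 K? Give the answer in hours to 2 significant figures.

Areal heat capacity C = ρ c_p D = 1023 × 4136 × 167.1 = 7.07×10^8 J/(m^2 K).
Time required: Δt = C ΔT / F = 7.07×10^8 × 2.476 / 63.71 = 2.75×10^7 s.
In hours: 2.75×10^7 s / (3600 s/hour) = 7630 hours.

7600 hours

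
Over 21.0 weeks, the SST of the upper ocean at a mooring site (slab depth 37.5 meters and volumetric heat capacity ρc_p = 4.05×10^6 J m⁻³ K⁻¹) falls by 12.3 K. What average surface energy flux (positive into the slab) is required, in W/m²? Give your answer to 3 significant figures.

-147

Areal heat capacity C = ρc_p × D = 4.05×10^6 × 37.5 = 1.52×10^8 J/(m²·K).
Required heat per unit area: Q = C ΔT = 1.52×10^8 × -12.3 = -1.87×10^9 J/m².
Flux F = Q / Δt = -1.87×10^9 / 1.27×10^7 s = -147 W/m².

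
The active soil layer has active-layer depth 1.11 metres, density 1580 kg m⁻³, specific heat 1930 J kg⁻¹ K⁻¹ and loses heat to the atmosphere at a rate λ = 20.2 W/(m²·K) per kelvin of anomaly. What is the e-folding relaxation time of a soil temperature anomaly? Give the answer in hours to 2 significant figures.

Areal heat capacity C = ρ c_p D = 1580 × 1930 × 1.11 = 3.38×10^6 J/(m^2 K).
Relaxation time τ = C / λ = 3.38×10^6 / 20.2 = 1.68×10^5 s.
In hours: 1.68×10^5 s / (3600 s/hour) = 46.5 hours.

47 hours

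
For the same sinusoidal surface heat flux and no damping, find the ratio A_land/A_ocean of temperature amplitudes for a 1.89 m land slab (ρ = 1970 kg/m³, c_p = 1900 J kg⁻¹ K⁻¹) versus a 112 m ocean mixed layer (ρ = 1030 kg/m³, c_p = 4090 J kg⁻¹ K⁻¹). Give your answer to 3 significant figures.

C_ocean = 1030 × 4090 × 112 = 4.72×10^8 J/(m²·K).
C_land = 1970 × 1900 × 1.89 = 7.07×10^6 J/(m²·K).
Undamped amplitude ∝ 1/C, so A_land/A_ocean = C_ocean/C_land = 66.7.

66.7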